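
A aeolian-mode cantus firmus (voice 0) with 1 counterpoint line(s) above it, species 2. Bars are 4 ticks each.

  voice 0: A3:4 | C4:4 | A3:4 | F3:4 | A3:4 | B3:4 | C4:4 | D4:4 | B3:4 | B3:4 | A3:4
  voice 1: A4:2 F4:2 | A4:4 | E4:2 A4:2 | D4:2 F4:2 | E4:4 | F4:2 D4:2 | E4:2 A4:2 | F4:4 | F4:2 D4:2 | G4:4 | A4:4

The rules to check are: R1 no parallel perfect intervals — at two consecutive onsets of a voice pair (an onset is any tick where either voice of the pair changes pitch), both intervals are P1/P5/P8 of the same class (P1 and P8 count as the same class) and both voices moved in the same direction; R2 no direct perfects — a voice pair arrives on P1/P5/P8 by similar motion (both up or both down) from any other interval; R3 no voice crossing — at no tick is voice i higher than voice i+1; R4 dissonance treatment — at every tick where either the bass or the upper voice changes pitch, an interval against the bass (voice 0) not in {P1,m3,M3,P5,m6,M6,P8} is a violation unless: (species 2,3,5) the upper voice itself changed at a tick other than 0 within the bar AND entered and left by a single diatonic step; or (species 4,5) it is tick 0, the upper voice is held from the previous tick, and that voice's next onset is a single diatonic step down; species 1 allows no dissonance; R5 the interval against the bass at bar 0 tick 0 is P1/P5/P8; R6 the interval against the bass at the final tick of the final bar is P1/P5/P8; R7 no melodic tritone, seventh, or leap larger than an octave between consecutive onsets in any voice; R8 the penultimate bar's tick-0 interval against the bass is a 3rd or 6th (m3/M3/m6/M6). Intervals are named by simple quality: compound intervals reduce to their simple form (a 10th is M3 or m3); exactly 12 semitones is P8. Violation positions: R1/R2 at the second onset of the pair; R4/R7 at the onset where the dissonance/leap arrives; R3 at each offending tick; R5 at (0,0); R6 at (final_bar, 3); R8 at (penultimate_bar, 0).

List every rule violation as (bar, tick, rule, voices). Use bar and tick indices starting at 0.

(2, 0, R2, (0, 1))
(5, 0, R4, (0, 1))
(8, 0, R4, (0, 1))

bar 0: v0=A3 v1=A4 downbeat P8
bar 1: v0=C4 v1=A4 downbeat M6
bar 2: v0=A3 v1=E4 downbeat P5
bar 3: v0=F3 v1=D4 downbeat M6
bar 4: v0=A3 v1=E4 downbeat P5
bar 5: v0=B3 v1=F4 downbeat TT
bar 6: v0=C4 v1=E4 downbeat M3
bar 7: v0=D4 v1=F4 downbeat m3
bar 8: v0=B3 v1=F4 downbeat TT
bar 9: v0=B3 v1=G4 downbeat m6
bar 10: v0=A3 v1=A4 downbeat P8
  -> R2 @ bar 2 tick 0 v(0, 1): C4/A4 M6 -> A3/E4 P5 similar
  -> R4 @ bar 5 tick 0 v(0, 1): B3/F4 TT untreated
  -> R4 @ bar 8 tick 0 v(0, 1): B3/F4 TT untreated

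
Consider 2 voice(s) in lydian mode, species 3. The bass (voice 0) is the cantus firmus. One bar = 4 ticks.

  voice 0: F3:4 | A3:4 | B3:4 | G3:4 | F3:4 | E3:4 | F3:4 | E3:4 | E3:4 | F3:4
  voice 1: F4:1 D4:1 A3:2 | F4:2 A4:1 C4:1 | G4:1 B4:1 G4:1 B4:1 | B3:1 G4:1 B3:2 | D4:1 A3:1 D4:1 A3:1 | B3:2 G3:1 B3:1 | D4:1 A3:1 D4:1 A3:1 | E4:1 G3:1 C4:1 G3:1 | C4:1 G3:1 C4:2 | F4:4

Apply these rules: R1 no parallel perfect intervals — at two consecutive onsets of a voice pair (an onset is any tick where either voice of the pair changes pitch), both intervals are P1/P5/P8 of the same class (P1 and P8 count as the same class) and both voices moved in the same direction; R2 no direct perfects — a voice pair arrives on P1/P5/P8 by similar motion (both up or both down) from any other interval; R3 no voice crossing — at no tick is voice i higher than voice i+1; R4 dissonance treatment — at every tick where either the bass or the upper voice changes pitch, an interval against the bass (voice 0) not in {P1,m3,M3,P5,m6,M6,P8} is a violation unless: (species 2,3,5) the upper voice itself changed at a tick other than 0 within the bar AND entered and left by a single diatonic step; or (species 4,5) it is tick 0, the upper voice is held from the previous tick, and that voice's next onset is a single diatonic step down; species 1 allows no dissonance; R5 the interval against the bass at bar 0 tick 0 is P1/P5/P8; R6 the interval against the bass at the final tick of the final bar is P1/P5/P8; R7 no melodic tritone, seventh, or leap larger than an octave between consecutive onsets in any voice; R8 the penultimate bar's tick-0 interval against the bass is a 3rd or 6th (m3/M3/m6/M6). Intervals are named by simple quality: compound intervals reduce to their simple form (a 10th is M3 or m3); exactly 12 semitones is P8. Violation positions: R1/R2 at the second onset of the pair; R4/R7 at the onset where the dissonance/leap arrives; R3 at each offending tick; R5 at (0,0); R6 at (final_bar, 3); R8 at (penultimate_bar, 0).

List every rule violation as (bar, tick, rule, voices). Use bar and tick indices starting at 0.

(9, 0, R2, (0, 1))

bar 0: v0=F3 v1=F4 downbeat P8
bar 1: v0=A3 v1=F4 downbeat m6
bar 2: v0=B3 v1=G4 downbeat m6
bar 3: v0=G3 v1=B3 downbeat M3
bar 4: v0=F3 v1=D4 downbeat M6
bar 5: v0=E3 v1=B3 downbeat P5
bar 6: v0=F3 v1=D4 downbeat M6
bar 7: v0=E3 v1=E4 downbeat P8
bar 8: v0=E3 v1=C4 downbeat m6
bar 9: v0=F3 v1=F4 downbeat P8
  -> R2 @ bar 9 tick 0 v(0, 1): E3/C4 m6 -> F3/F4 P8 similar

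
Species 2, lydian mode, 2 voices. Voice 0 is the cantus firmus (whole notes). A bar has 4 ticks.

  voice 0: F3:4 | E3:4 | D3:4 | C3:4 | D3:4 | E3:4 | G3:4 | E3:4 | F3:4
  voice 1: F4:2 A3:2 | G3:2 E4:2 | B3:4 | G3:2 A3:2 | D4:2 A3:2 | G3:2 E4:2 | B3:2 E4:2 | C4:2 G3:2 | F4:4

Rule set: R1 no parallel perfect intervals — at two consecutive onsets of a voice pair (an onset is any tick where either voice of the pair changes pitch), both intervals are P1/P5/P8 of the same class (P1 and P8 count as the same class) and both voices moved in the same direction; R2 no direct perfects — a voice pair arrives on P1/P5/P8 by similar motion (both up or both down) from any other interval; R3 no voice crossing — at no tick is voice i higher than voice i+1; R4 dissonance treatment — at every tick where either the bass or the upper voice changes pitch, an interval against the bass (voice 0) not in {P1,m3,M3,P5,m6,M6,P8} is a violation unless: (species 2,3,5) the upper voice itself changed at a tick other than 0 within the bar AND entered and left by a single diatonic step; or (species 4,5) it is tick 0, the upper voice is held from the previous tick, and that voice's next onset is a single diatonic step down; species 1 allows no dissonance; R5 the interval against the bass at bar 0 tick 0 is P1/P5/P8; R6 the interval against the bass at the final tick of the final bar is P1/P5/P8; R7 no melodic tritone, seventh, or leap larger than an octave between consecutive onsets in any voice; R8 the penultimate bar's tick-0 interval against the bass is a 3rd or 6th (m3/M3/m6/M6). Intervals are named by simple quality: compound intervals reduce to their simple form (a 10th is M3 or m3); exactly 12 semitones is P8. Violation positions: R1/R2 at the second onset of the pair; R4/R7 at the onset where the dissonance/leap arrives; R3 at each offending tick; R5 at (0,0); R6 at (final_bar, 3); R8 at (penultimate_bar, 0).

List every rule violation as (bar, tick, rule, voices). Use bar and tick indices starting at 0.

(3, 0, R2, (0, 1))
(4, 0, R2, (0, 1))
(8, 0, R2, (0, 1))
(8, 0, R7, (1,))

bar 0: v0=F3 v1=F4 downbeat P8
bar 1: v0=E3 v1=G3 downbeat m3
bar 2: v0=D3 v1=B3 downbeat M6
bar 3: v0=C3 v1=G3 downbeat P5
bar 4: v0=D3 v1=D4 downbeat P8
bar 5: v0=E3 v1=G3 downbeat m3
bar 6: v0=G3 v1=B3 downbeat M3
bar 7: v0=E3 v1=C4 downbeat m6
bar 8: v0=F3 v1=F4 downbeat P8
  -> R2 @ bar 3 tick 0 v(0, 1): D3/B3 M6 -> C3/G3 P5 similar
  -> R2 @ bar 4 tick 0 v(0, 1): C3/A3 M6 -> D3/D4 P8 similar
  -> R2 @ bar 8 tick 0 v(0, 1): E3/G3 m3 -> F3/F4 P8 similar
  -> R7 @ bar 8 tick 0 v(1,): G3->F4 leap 10st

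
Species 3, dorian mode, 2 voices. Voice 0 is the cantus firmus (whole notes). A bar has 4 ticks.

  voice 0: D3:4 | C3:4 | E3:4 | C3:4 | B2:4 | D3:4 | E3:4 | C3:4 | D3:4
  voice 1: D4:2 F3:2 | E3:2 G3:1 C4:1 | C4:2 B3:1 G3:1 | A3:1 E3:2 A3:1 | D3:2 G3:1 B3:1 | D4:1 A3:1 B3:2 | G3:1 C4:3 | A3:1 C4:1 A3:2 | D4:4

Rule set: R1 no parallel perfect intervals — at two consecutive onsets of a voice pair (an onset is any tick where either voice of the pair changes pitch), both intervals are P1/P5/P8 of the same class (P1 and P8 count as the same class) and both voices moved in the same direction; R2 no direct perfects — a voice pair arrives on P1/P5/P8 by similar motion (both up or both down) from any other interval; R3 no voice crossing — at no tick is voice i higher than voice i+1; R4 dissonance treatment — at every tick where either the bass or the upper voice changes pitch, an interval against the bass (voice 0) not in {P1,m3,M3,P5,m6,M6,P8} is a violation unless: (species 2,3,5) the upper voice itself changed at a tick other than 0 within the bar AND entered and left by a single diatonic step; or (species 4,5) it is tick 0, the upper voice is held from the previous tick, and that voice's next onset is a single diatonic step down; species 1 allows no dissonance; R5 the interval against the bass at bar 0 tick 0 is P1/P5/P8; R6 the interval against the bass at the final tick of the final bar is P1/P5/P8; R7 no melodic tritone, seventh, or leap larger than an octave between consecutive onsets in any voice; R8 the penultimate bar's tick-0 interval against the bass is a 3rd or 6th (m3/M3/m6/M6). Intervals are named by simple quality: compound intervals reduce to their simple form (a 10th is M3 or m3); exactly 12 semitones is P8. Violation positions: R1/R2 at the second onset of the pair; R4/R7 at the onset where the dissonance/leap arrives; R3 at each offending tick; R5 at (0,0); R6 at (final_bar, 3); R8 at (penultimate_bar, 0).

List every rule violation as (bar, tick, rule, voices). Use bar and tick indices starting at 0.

bar 0: v0=D3 v1=D4 downbeat P8
bar 1: v0=C3 v1=E3 downbeat M3
bar 2: v0=E3 v1=C4 downbeat m6
bar 3: v0=C3 v1=A3 downbeat M6
bar 4: v0=B2 v1=D3 downbeat m3
bar 5: v0=D3 v1=D4 downbeat P8
bar 6: v0=E3 v1=G3 downbeat m3
bar 7: v0=C3 v1=A3 downbeat M6
bar 8: v0=D3 v1=D4 downbeat P8
  -> R1 @ bar 5 tick 0 v(0, 1): B2/B3 P8 -> D3/D4 P8 similar
  -> R2 @ bar 8 tick 0 v(0, 1): C3/A3 M6 -> D3/D4 P8 similar

(5, 0, R1, (0, 1))
(8, 0, R2, (0, 1))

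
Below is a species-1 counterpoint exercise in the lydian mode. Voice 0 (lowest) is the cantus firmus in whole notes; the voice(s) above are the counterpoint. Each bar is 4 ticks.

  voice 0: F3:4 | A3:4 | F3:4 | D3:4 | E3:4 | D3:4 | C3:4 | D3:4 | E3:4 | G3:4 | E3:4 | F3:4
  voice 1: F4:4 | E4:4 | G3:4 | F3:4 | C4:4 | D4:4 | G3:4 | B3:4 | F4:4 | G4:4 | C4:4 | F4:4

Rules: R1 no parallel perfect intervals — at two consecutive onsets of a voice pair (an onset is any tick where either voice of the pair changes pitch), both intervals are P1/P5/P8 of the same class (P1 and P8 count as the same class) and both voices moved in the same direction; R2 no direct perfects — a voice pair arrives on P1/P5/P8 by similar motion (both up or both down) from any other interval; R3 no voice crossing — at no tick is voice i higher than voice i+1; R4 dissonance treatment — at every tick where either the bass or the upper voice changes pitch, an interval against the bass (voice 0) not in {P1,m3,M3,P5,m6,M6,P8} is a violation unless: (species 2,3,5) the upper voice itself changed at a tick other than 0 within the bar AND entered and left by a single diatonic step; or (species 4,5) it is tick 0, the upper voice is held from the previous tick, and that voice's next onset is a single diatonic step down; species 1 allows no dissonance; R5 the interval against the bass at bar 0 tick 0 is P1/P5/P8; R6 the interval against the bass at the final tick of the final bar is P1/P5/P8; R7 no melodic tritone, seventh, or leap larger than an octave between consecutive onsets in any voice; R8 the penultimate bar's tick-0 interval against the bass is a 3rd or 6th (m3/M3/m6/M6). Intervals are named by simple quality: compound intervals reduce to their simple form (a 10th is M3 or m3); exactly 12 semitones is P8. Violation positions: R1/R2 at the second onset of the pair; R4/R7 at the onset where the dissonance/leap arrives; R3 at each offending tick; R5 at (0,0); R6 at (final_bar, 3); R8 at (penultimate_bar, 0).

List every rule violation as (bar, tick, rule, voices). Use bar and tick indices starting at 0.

bar 0: v0=F3 v1=F4 downbeat P8
bar 1: v0=A3 v1=E4 downbeat P5
bar 2: v0=F3 v1=G3 downbeat M2
bar 3: v0=D3 v1=F3 downbeat m3
bar 4: v0=E3 v1=C4 downbeat m6
bar 5: v0=D3 v1=D4 downbeat P8
bar 6: v0=C3 v1=G3 downbeat P5
bar 7: v0=D3 v1=B3 downbeat M6
bar 8: v0=E3 v1=F4 downbeat m2
bar 9: v0=G3 v1=G4 downbeat P8
bar 10: v0=E3 v1=C4 downbeat m6
bar 11: v0=F3 v1=F4 downbeat P8
  -> R4 @ bar 2 tick 0 v(0, 1): F3/G3 M2 untreated
  -> R2 @ bar 6 tick 0 v(0, 1): D3/D4 P8 -> C3/G3 P5 similar
  -> R4 @ bar 8 tick 0 v(0, 1): E3/F4 m2 untreated
  -> R7 @ bar 8 tick 0 v(1,): B3->F4 leap 6st
  -> R2 @ bar 9 tick 0 v(0, 1): E3/F4 m2 -> G3/G4 P8 similar
  -> R2 @ bar 11 tick 0 v(0, 1): E3/C4 m6 -> F3/F4 P8 similar

(2, 0, R4, (0, 1))
(6, 0, R2, (0, 1))
(8, 0, R4, (0, 1))
(8, 0, R7, (1,))
(9, 0, R2, (0, 1))
(11, 0, R2, (0, 1))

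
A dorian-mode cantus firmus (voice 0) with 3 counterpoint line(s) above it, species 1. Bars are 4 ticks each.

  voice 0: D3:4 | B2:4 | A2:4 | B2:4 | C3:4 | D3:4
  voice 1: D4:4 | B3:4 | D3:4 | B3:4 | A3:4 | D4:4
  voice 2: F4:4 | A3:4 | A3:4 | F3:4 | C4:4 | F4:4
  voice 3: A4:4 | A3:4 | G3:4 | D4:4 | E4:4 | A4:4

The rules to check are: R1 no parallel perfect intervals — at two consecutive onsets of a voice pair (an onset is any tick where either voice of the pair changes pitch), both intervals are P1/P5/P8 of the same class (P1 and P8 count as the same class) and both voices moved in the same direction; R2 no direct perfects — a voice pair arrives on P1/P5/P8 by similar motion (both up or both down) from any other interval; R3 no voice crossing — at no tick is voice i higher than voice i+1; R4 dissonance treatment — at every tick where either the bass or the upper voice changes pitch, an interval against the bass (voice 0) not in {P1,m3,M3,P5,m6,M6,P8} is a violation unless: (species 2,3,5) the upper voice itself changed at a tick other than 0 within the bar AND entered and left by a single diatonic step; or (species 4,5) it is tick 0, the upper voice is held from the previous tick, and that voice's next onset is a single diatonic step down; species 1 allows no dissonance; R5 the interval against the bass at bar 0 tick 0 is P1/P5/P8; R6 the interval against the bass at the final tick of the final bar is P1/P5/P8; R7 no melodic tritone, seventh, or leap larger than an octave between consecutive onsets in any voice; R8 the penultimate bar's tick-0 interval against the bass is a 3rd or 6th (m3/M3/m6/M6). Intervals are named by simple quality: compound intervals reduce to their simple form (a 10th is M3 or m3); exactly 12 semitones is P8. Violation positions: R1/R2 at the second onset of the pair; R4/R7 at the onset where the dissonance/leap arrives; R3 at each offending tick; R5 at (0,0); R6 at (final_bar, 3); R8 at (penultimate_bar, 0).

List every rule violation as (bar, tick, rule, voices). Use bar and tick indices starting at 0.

(0, 0, R5, (0, 2))
(1, 0, R1, (0, 1))
(1, 0, R2, (2, 3))
(1, 0, R3, (1, 2))
(1, 0, R4, (0, 2))
(1, 0, R4, (0, 3))
(1, 1, R3, (1, 2))
(1, 2, R3, (1, 2))
(1, 3, R3, (1, 2))
(2, 0, R3, (2, 3))
(2, 0, R4, (0, 1))
(2, 0, R4, (0, 3))
(2, 1, R3, (2, 3))
(2, 2, R3, (2, 3))
(2, 3, R3, (2, 3))
(3, 0, R2, (0, 1))
(3, 0, R3, (1, 2))
(3, 0, R4, (0, 2))
(3, 1, R3, (1, 2))
(3, 2, R3, (1, 2))
(3, 3, R3, (1, 2))
(4, 0, R2, (0, 2))
(4, 0, R8, (0, 2))
(5, 0, R1, (1, 3))
(5, 0, R2, (0, 1))
(5, 0, R2, (0, 3))
(5, 3, R6, (0, 2))

bar 0: v0=D3 v1=D4 v2=F4 v3=A4 downbeat P5
bar 1: v0=B2 v1=B3 v2=A3 v3=A3 downbeat m7
bar 2: v0=A2 v1=D3 v2=A3 v3=G3 downbeat m7
bar 3: v0=B2 v1=B3 v2=F3 v3=D4 downbeat m3
bar 4: v0=C3 v1=A3 v2=C4 v3=E4 downbeat M3
bar 5: v0=D3 v1=D4 v2=F4 v3=A4 downbeat P5
  -> R5 @ bar 0 tick 0 v(0, 2): opens on m3
  -> R1 @ bar 1 tick 0 v(0, 1): D3/D4 P8 -> B2/B3 P8 similar
  -> R2 @ bar 1 tick 0 v(2, 3): F4/A4 M3 -> A3/A3 P1 similar
  -> R3 @ bar 1 tick 0 v(1, 2): B3 above A3
  -> R4 @ bar 1 tick 0 v(0, 2): B2/A3 m7 untreated
  -> R4 @ bar 1 tick 0 v(0, 3): B2/A3 m7 untreated
  -> R3 @ bar 1 tick 1 v(1, 2): B3 above A3
  -> R3 @ bar 1 tick 2 v(1, 2): B3 above A3
  -> R3 @ bar 1 tick 3 v(1, 2): B3 above A3
  -> R3 @ bar 2 tick 0 v(2, 3): A3 above G3
  -> R4 @ bar 2 tick 0 v(0, 1): A2/D3 P4 untreated
  -> R4 @ bar 2 tick 0 v(0, 3): A2/G3 m7 untreated
  -> R3 @ bar 2 tick 1 v(2, 3): A3 above G3
  -> R3 @ bar 2 tick 2 v(2, 3): A3 above G3
  -> R3 @ bar 2 tick 3 v(2, 3): A3 above G3
  -> R2 @ bar 3 tick 0 v(0, 1): A2/D3 P4 -> B2/B3 P8 similar
  -> R3 @ bar 3 tick 0 v(1, 2): B3 above F3
  -> R4 @ bar 3 tick 0 v(0, 2): B2/F3 TT untreated
  -> R3 @ bar 3 tick 1 v(1, 2): B3 above F3
  -> R3 @ bar 3 tick 2 v(1, 2): B3 above F3
  -> R3 @ bar 3 tick 3 v(1, 2): B3 above F3
  -> R2 @ bar 4 tick 0 v(0, 2): B2/F3 TT -> C3/C4 P8 similar
  -> R8 @ bar 4 tick 0 v(0, 2): penult P8 not 3rd/6th
  -> R1 @ bar 5 tick 0 v(1, 3): A3/E4 P5 -> D4/A4 P5 similar
  -> R2 @ bar 5 tick 0 v(0, 1): C3/A3 M6 -> D3/D4 P8 similar
  -> R2 @ bar 5 tick 0 v(0, 3): C3/E4 M3 -> D3/A4 P5 similar
  -> R6 @ bar 5 tick 3 v(0, 2): closes on m3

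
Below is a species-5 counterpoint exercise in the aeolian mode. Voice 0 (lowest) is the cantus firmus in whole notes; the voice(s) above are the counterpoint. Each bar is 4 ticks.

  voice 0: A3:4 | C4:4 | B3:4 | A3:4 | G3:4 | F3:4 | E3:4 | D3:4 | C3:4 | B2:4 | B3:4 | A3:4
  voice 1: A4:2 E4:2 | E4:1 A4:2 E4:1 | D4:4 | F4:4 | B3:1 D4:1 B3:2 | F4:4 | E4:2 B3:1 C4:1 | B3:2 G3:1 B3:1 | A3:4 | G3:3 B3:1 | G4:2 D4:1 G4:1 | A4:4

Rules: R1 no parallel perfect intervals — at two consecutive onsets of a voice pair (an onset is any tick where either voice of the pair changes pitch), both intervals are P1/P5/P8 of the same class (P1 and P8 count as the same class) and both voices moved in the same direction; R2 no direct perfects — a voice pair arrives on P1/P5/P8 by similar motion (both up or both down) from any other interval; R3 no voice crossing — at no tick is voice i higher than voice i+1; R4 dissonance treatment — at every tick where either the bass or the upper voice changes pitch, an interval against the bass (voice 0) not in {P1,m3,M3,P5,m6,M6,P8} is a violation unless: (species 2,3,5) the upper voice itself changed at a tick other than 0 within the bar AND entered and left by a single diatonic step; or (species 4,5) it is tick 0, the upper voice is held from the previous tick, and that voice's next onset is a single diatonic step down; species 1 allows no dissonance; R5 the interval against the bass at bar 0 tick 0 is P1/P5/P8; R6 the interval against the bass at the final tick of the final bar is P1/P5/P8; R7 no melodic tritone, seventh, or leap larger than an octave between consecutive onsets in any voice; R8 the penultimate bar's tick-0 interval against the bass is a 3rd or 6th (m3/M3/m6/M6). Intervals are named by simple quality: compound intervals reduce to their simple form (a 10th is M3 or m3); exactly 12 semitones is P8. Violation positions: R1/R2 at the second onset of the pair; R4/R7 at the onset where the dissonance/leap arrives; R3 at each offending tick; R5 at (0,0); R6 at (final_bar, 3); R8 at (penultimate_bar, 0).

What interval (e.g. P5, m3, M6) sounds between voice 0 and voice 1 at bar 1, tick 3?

M3

voice 0=C4 voice 1=E4 -> M3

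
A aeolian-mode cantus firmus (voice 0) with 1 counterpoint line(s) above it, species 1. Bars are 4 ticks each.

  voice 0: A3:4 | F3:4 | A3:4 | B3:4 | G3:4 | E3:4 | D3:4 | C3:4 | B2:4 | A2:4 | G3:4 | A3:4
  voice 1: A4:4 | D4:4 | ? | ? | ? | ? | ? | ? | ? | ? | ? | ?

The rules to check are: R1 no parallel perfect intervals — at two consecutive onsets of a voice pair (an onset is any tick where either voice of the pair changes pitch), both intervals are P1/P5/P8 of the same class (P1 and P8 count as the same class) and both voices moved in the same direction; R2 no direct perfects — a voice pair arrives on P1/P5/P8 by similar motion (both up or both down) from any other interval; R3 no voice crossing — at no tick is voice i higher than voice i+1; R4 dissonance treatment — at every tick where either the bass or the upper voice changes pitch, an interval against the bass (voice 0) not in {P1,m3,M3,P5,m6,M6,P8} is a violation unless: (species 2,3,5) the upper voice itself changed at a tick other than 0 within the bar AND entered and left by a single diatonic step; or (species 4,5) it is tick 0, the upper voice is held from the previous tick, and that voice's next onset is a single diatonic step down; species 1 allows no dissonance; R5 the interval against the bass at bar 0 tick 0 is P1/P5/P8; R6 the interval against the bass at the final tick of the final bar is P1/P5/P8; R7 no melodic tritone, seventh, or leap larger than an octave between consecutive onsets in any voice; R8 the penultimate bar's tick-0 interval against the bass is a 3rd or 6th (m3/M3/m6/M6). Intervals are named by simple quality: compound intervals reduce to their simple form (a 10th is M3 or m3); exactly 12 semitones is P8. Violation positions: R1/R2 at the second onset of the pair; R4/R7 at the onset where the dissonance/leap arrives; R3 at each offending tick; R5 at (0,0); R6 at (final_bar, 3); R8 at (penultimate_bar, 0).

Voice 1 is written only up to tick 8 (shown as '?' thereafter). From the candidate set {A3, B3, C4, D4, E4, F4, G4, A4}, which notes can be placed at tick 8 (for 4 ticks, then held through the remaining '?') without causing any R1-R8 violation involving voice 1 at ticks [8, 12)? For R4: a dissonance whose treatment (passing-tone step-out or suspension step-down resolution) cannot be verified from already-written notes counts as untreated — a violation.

A3: legal
B3: violates R4
C4: legal
D4: violates R4
E4: violates R2
F4: legal
G4: violates R4
A4: violates R2

{A3, C4, F4}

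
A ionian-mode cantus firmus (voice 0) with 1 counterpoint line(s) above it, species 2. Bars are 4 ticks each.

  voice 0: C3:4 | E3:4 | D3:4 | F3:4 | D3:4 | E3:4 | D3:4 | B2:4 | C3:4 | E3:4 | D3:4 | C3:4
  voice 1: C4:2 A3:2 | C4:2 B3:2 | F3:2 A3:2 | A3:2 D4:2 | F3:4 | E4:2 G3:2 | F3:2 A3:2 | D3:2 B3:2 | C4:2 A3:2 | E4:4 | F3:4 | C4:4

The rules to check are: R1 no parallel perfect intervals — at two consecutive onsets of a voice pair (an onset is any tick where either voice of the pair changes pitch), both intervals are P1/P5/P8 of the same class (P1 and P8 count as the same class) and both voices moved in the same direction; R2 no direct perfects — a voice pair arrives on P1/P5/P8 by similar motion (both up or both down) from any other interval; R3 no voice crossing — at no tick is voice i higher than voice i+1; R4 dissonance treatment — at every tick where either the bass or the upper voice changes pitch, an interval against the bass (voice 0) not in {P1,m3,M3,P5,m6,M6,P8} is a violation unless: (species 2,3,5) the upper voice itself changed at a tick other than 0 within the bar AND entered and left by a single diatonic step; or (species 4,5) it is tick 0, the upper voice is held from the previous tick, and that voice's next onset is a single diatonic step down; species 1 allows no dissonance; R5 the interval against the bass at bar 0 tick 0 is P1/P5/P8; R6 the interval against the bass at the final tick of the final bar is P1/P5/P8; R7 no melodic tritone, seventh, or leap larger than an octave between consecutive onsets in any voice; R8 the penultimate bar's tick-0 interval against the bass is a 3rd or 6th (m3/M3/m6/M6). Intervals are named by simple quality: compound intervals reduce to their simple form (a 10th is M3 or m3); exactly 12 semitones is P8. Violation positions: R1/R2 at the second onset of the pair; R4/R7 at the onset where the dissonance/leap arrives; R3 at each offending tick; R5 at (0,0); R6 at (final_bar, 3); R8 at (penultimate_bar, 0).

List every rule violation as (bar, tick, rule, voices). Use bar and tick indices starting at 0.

(2, 0, R7, (1,))
(5, 0, R2, (0, 1))
(5, 0, R7, (1,))
(8, 0, R1, (0, 1))
(9, 0, R2, (0, 1))
(10, 0, R7, (1,))

bar 0: v0=C3 v1=C4 downbeat P8
bar 1: v0=E3 v1=C4 downbeat m6
bar 2: v0=D3 v1=F3 downbeat m3
bar 3: v0=F3 v1=A3 downbeat M3
bar 4: v0=D3 v1=F3 downbeat m3
bar 5: v0=E3 v1=E4 downbeat P8
bar 6: v0=D3 v1=F3 downbeat m3
bar 7: v0=B2 v1=D3 downbeat m3
bar 8: v0=C3 v1=C4 downbeat P8
bar 9: v0=E3 v1=E4 downbeat P8
bar 10: v0=D3 v1=F3 downbeat m3
bar 11: v0=C3 v1=C4 downbeat P8
  -> R7 @ bar 2 tick 0 v(1,): B3->F3 leap 6st
  -> R2 @ bar 5 tick 0 v(0, 1): D3/F3 m3 -> E3/E4 P8 similar
  -> R7 @ bar 5 tick 0 v(1,): F3->E4 leap 11st
  -> R1 @ bar 8 tick 0 v(0, 1): B2/B3 P8 -> C3/C4 P8 similar
  -> R2 @ bar 9 tick 0 v(0, 1): C3/A3 M6 -> E3/E4 P8 similar
  -> R7 @ bar 10 tick 0 v(1,): E4->F3 leap 11st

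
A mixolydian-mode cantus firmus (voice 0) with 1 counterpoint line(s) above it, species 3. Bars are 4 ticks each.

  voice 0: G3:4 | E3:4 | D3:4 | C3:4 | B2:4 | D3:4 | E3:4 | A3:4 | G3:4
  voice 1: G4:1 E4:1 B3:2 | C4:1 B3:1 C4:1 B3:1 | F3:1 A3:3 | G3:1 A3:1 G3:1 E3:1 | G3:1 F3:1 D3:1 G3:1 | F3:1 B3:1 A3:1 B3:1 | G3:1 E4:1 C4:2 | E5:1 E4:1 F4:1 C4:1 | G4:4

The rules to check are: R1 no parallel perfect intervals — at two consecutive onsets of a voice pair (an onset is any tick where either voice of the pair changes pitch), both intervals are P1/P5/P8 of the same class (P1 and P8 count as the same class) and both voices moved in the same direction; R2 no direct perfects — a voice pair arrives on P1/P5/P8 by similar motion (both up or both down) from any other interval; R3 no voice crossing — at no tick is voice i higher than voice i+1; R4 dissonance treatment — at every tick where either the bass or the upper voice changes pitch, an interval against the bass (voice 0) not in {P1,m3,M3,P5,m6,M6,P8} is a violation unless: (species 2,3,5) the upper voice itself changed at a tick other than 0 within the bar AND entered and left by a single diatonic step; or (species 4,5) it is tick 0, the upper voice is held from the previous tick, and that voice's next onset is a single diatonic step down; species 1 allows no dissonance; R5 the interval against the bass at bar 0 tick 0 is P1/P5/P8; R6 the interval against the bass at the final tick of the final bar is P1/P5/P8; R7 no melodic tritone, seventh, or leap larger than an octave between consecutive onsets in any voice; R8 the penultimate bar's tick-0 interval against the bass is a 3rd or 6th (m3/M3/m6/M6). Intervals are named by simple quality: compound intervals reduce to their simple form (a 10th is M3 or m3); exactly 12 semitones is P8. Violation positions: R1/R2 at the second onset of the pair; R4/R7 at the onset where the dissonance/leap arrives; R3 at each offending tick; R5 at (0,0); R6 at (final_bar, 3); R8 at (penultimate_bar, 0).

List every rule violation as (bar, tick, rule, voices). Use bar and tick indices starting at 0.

(2, 0, R7, (1,))
(3, 0, R1, (0, 1))
(4, 1, R4, (0, 1))
(5, 1, R7, (1,))
(7, 0, R2, (0, 1))
(7, 0, R7, (1,))
(7, 0, R8, (0, 1))

bar 0: v0=G3 v1=G4 downbeat P8
bar 1: v0=E3 v1=C4 downbeat m6
bar 2: v0=D3 v1=F3 downbeat m3
bar 3: v0=C3 v1=G3 downbeat P5
bar 4: v0=B2 v1=G3 downbeat m6
bar 5: v0=D3 v1=F3 downbeat m3
bar 6: v0=E3 v1=G3 downbeat m3
bar 7: v0=A3 v1=E5 downbeat P5
bar 8: v0=G3 v1=G4 downbeat P8
  -> R7 @ bar 2 tick 0 v(1,): B3->F3 leap 6st
  -> R1 @ bar 3 tick 0 v(0, 1): D3/A3 P5 -> C3/G3 P5 similar
  -> R4 @ bar 4 tick 1 v(0, 1): B2/F3 TT untreated
  -> R7 @ bar 5 tick 1 v(1,): F3->B3 leap 6st
  -> R2 @ bar 7 tick 0 v(0, 1): E3/C4 m6 -> A3/E5 P5 similar
  -> R7 @ bar 7 tick 0 v(1,): C4->E5 leap 16st
  -> R8 @ bar 7 tick 0 v(0, 1): penult P5 not 3rd/6th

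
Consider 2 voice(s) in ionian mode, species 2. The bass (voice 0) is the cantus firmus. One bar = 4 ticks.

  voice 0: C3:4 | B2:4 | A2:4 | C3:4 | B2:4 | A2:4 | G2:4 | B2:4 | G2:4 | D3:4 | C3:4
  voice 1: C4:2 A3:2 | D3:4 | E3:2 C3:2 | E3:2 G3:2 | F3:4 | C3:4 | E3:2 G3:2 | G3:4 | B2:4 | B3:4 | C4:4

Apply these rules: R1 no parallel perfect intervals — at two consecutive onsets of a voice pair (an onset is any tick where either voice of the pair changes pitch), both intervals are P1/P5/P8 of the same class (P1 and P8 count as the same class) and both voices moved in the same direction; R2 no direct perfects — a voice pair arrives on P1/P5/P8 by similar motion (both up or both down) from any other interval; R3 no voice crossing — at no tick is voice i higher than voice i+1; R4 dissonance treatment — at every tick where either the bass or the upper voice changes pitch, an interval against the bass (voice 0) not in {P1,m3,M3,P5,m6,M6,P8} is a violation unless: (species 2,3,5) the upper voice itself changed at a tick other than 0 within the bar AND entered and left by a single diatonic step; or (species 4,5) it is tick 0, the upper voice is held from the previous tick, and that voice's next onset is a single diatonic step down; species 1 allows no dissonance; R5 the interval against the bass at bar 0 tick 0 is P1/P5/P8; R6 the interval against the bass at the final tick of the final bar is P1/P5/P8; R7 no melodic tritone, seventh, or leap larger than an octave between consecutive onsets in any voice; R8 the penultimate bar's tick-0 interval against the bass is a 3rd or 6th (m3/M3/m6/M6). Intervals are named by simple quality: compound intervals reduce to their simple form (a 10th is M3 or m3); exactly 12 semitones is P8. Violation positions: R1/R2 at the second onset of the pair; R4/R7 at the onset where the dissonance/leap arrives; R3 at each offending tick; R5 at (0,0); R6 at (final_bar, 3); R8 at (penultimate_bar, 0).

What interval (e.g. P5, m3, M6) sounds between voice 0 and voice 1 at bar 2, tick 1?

P5

voice 0=A2 voice 1=E3 -> P5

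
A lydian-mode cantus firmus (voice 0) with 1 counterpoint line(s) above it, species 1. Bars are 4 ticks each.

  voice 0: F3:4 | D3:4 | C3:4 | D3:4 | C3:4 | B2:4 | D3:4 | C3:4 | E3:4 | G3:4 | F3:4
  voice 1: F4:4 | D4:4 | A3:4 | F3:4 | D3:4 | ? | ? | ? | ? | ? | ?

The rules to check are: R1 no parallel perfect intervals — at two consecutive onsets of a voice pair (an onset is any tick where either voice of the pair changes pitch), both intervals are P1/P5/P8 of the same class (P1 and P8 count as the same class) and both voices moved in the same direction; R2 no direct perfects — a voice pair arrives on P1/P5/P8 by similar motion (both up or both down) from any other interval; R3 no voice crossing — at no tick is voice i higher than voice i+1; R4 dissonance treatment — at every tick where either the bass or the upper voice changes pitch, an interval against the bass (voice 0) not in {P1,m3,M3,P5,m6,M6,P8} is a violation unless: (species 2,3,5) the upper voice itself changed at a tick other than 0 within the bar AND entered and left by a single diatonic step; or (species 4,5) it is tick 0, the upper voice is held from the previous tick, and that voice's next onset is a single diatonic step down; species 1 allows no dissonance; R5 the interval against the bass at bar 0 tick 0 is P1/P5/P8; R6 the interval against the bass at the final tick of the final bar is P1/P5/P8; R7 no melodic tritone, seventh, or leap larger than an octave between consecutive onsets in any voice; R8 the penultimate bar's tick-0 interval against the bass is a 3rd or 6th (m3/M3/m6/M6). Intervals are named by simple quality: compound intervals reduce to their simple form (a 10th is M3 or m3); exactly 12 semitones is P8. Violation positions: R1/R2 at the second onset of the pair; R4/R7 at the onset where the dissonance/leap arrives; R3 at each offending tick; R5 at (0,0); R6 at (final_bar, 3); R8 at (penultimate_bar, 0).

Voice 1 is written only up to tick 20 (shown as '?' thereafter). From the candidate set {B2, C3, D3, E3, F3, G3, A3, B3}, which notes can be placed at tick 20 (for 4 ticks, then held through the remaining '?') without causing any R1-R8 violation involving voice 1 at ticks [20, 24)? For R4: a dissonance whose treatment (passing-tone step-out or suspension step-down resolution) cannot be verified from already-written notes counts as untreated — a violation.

{B3, D3, G3}

B2: violates R2
C3: violates R4
D3: legal
E3: violates R4
F3: violates R4
G3: legal
A3: violates R4
B3: legal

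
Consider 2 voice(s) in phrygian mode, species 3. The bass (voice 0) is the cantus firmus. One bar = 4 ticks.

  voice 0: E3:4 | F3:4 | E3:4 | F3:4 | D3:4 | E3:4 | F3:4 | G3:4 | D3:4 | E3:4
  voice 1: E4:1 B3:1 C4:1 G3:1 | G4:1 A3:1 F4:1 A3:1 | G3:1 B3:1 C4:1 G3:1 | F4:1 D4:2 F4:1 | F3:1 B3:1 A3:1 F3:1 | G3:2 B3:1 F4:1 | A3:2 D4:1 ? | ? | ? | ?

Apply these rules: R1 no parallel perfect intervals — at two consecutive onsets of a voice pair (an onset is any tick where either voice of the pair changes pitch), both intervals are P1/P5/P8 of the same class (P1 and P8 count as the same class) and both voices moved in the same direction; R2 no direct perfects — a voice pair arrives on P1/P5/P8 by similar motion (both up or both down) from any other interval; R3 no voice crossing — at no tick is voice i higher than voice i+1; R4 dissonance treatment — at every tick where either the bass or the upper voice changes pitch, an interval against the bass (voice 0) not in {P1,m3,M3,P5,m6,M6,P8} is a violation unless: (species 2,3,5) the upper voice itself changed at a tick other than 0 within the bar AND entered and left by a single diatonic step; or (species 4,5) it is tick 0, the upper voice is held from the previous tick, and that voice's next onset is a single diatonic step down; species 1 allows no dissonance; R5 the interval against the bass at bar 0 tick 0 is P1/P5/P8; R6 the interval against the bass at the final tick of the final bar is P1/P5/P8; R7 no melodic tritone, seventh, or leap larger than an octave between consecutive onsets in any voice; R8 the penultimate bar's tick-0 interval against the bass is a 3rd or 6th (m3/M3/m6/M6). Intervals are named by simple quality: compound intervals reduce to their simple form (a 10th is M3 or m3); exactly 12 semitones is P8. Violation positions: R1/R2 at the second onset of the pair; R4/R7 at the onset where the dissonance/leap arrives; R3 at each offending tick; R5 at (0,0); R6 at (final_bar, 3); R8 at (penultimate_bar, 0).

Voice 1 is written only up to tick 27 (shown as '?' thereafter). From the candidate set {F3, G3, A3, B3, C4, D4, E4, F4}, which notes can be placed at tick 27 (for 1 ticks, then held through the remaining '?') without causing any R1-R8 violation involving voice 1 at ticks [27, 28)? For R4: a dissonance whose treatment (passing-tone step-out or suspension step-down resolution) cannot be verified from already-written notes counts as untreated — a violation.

{A3, C4, D4, F3, F4}

F3: legal
G3: violates R4
A3: legal
B3: violates R4
C4: legal
D4: legal
E4: violates R4
F4: legal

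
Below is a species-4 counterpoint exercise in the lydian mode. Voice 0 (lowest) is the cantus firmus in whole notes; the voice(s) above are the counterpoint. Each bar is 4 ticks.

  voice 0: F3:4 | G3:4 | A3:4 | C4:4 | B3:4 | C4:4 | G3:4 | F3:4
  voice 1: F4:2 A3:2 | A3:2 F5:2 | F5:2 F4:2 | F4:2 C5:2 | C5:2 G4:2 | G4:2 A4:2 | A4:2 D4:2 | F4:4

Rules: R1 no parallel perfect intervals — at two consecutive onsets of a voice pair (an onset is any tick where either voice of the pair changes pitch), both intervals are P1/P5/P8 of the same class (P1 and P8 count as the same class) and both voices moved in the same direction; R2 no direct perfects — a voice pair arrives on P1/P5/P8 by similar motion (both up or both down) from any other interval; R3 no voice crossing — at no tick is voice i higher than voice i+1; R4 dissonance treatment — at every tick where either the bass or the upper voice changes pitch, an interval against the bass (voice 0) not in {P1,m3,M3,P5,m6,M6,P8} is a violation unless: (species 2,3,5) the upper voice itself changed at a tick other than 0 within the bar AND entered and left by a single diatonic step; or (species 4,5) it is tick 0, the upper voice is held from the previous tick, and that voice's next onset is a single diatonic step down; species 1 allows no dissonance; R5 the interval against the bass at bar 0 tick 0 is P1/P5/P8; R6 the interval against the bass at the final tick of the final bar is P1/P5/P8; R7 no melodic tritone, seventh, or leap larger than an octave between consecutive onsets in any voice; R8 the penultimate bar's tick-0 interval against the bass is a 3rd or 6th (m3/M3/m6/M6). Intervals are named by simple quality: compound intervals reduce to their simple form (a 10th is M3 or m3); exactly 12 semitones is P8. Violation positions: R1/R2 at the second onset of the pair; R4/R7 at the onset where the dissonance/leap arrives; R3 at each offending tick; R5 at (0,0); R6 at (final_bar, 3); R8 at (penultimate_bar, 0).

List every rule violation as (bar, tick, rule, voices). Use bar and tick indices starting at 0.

(1, 0, R4, (0, 1))
(1, 2, R4, (0, 1))
(1, 2, R7, (1,))
(3, 0, R4, (0, 1))
(4, 0, R4, (0, 1))
(6, 0, R4, (0, 1))
(6, 0, R8, (0, 1))

bar 0: v0=F3 v1=F4 downbeat P8
bar 1: v0=G3 v1=A3 downbeat M2
bar 2: v0=A3 v1=F5 downbeat m6
bar 3: v0=C4 v1=F4 downbeat P4
bar 4: v0=B3 v1=C5 downbeat m2
bar 5: v0=C4 v1=G4 downbeat P5
bar 6: v0=G3 v1=A4 downbeat M2
bar 7: v0=F3 v1=F4 downbeat P8
  -> R4 @ bar 1 tick 0 v(0, 1): G3/A3 M2 untreated
  -> R4 @ bar 1 tick 2 v(0, 1): G3/F5 m7 untreated
  -> R7 @ bar 1 tick 2 v(1,): A3->F5 leap 20st
  -> R4 @ bar 3 tick 0 v(0, 1): C4/F4 P4 untreated
  -> R4 @ bar 4 tick 0 v(0, 1): B3/C5 m2 untreated
  -> R4 @ bar 6 tick 0 v(0, 1): G3/A4 M2 untreated
  -> R8 @ bar 6 tick 0 v(0, 1): penult M2 not 3rd/6th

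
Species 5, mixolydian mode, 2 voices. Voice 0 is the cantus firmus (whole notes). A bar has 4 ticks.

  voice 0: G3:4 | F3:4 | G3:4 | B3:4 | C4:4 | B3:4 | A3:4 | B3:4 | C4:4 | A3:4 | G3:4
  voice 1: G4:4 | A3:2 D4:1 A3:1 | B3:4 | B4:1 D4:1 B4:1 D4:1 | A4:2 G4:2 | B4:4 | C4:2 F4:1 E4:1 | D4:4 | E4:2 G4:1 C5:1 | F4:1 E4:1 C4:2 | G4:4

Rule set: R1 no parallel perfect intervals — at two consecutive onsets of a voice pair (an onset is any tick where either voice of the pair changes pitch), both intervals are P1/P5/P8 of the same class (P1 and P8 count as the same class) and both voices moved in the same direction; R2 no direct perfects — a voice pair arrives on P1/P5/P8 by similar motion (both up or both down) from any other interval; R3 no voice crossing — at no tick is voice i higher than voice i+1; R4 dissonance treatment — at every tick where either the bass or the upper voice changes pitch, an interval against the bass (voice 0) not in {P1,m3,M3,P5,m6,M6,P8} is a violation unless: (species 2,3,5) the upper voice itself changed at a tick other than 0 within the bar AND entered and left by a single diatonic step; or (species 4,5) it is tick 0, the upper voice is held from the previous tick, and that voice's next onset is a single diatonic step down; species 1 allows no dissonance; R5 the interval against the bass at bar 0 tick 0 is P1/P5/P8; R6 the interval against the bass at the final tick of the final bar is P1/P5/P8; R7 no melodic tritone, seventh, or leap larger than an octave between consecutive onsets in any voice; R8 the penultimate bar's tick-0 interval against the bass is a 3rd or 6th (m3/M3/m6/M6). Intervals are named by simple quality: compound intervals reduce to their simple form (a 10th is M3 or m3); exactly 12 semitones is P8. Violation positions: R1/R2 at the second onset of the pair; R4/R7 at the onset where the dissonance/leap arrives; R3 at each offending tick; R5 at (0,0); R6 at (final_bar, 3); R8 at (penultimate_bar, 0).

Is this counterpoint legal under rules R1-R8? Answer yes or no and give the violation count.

No (3 violations)

bar 0: v0=G3 v1=G4 (P8)
bar 1: v0=F3 v1=A3 (M3)
bar 2: v0=G3 v1=B3 (M3)
bar 3: v0=B3 v1=B4 (P8)
bar 4: v0=C4 v1=A4 (M6)
bar 5: v0=B3 v1=B4 (P8)
bar 6: v0=A3 v1=C4 (m3)
bar 7: v0=B3 v1=D4 (m3)
bar 8: v0=C4 v1=E4 (M3)
bar 9: v0=A3 v1=F4 (m6)
bar 10: v0=G3 v1=G4 (P8)
  R7 @ bar1.0: G4->A3 leap 10st
  R2 @ bar3.0: G3/B3 M3 -> B3/B4 P8 similar
  R7 @ bar6.0: B4->C4 leap 11st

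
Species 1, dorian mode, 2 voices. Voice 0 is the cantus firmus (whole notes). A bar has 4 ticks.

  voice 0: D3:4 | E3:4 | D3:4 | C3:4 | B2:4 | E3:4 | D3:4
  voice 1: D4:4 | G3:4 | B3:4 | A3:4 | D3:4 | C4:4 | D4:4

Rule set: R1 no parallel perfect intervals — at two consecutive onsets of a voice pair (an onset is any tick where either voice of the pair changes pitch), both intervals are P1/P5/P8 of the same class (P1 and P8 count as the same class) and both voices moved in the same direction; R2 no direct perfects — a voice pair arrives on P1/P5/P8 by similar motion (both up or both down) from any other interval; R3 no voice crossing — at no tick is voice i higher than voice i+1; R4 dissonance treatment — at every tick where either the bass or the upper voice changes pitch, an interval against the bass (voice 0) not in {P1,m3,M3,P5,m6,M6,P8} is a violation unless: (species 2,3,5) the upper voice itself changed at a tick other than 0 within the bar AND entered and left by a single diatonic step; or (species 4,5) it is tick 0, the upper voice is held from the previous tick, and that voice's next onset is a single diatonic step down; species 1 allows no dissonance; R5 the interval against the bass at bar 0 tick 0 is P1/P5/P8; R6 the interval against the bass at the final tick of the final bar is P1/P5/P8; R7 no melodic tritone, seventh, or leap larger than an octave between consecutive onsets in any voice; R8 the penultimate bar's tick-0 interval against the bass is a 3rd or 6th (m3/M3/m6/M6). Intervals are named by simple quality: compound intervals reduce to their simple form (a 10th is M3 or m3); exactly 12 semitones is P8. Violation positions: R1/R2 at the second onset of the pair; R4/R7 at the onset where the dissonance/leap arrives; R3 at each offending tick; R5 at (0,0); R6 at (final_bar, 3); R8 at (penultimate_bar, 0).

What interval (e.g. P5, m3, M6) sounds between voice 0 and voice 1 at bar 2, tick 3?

M6

voice 0=D3 voice 1=B3 -> M6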